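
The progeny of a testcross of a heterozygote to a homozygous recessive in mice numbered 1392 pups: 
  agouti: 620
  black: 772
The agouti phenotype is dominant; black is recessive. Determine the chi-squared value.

A testcross of a heterozygote (Aa × aa) gives a 1:1 phenotypic ratio.
Under the 1:1 hypothesis (Σ ratio = 2, N = 1392):
  agouti: 1392 × 1/2 = 696
  black: 1392 × 1/2 = 696
χ² = Σ (O − E)² / E
  agouti: (620 − 696)² / 696 = 8.2989
  black: (772 − 696)² / 696 = 8.2989
χ² = 8.2989 + 8.2989 = 16.5978 ≈ 16.598

16.598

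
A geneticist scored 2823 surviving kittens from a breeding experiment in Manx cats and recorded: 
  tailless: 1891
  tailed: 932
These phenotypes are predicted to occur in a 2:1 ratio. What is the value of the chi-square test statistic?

0.129

The 2:1 ratio has 3 parts, so with N = 2823 the expected counts are:
  tailless: 2823 × 2/3 = 1882
  tailed: 2823 × 1/3 = 941
χ² = Σ (O − E)² / E
  tailless: (1891 − 1882)² / 1882 = 0.0430
  tailed: (932 − 941)² / 941 = 0.0861
χ² = 0.0430 + 0.0861 = 0.1291 ≈ 0.129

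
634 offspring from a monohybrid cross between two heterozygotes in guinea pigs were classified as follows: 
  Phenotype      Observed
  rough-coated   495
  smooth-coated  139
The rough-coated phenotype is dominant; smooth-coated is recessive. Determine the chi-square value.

For a monohybrid cross between heterozygotes with complete dominance, the expected phenotypic ratio is 3:1.
Total ratio parts = 4. Expected numbers out of 634:
  rough-coated: 634 × 3/4 = 475.5
  smooth-coated: 634 × 1/4 = 158.5
χ² = Σ (O − E)² / E
  rough-coated: (495 − 475.5)² / 475.5 = 0.7997
  smooth-coated: (139 − 158.5)² / 158.5 = 2.3991
χ² = 0.7997 + 2.3991 = 3.1988 ≈ 3.199

3.199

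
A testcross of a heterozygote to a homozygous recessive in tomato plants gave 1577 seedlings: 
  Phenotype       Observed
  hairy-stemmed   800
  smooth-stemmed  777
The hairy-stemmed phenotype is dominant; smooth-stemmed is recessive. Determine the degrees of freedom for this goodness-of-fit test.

A testcross of a heterozygote (Aa × aa) gives a 1:1 phenotypic ratio.
A goodness-of-fit test with 2 phenotype classes has df = 2 − 1 = 1.

1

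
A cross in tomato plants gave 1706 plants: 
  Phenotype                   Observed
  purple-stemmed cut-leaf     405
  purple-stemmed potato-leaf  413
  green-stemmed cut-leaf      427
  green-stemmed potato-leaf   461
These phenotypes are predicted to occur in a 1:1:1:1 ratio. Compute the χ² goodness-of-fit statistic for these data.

4.302

Expected counts for N = 1706 under a 1:1:1:1 ratio (total parts = 4):
  purple-stemmed cut-leaf: 1706 × 1/4 = 426.5
  purple-stemmed potato-leaf: 1706 × 1/4 = 426.5
  green-stemmed cut-leaf: 1706 × 1/4 = 426.5
  green-stemmed potato-leaf: 1706 × 1/4 = 426.5
χ² = Σ (O − E)² / E
  purple-stemmed cut-leaf: (405 − 426.5)² / 426.5 = 1.0838
  purple-stemmed potato-leaf: (413 − 426.5)² / 426.5 = 0.4273
  green-stemmed cut-leaf: (427 − 426.5)² / 426.5 = 0.0006
  green-stemmed potato-leaf: (461 − 426.5)² / 426.5 = 2.7907
χ² = 1.0838 + 0.4273 + 0.0006 + 2.7907 = 4.3024 ≈ 4.302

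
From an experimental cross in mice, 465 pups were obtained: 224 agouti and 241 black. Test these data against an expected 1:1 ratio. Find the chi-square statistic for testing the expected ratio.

0.622

Expected counts for N = 465 under a 1:1 ratio (total parts = 2):
  agouti: 465 × 1/2 = 232.5
  black: 465 × 1/2 = 232.5
χ² = Σ (O − E)² / E
  agouti: (224 − 232.5)² / 232.5 = 0.3108
  black: (241 − 232.5)² / 232.5 = 0.3108
χ² = 0.3108 + 0.3108 = 0.6216 ≈ 0.622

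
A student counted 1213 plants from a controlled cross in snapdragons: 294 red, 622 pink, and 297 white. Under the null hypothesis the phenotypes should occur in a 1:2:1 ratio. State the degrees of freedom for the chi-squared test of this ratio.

2

A goodness-of-fit test with 3 phenotype classes has df = 3 − 1 = 2.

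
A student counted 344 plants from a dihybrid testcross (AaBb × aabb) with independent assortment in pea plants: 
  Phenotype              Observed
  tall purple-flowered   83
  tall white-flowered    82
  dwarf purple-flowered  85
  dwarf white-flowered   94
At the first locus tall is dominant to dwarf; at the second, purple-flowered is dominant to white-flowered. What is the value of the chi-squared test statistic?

1.047

A dihybrid testcross with independent assortment gives a 1:1:1:1 ratio.
The 1:1:1:1 ratio has 4 parts, so with N = 344 the expected counts are:
  tall purple-flowered: 344 × 1/4 = 86
  tall white-flowered: 344 × 1/4 = 86
  dwarf purple-flowered: 344 × 1/4 = 86
  dwarf white-flowered: 344 × 1/4 = 86
χ² = Σ (O − E)² / E
  tall purple-flowered: (83 − 86)² / 86 = 0.1047
  tall white-flowered: (82 − 86)² / 86 = 0.1860
  dwarf purple-flowered: (85 − 86)² / 86 = 0.0116
  dwarf white-flowered: (94 − 86)² / 86 = 0.7442
χ² = 0.1047 + 0.1860 + 0.0116 + 0.7442 = 1.0465 ≈ 1.047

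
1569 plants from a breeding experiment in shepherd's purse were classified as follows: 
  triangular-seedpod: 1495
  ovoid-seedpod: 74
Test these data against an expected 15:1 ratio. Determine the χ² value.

6.298

Expected counts for N = 1569 under a 15:1 ratio (total parts = 16):
  triangular-seedpod: 1569 × 15/16 = 1470.9375
  ovoid-seedpod: 1569 × 1/16 = 98.0625
χ² = Σ (O − E)² / E
  triangular-seedpod: (1495 − 1470.9375)² / 1470.9375 = 0.3936
  ovoid-seedpod: (74 − 98.0625)² / 98.0625 = 5.9044
χ² = 0.3936 + 5.9044 = 6.298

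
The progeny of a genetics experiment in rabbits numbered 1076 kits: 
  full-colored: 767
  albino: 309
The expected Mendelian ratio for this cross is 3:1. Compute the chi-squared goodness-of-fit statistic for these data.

7.931

Under the 3:1 hypothesis (Σ ratio = 4, N = 1076):
  full-colored: 1076 × 3/4 = 807
  albino: 1076 × 1/4 = 269
χ² = Σ (O − E)² / E
  full-colored: (767 − 807)² / 807 = 1.9827
  albino: (309 − 269)² / 269 = 5.9480
χ² = 1.9827 + 5.9480 = 7.9307 ≈ 7.931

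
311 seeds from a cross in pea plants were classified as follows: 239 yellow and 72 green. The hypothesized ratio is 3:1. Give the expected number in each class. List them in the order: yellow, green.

Under the 3:1 hypothesis (Σ ratio = 4, N = 311):
  yellow: 311 × 3/4 = 233.25
  green: 311 × 1/4 = 77.75

233.25, 77.75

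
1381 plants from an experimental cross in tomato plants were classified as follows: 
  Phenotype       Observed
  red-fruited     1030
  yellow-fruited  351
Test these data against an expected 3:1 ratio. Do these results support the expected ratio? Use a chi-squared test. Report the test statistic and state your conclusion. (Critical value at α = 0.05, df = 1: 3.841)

Under the 3:1 hypothesis (Σ ratio = 4, N = 1381):
  red-fruited: 1381 × 3/4 = 1035.75
  yellow-fruited: 1381 × 1/4 = 345.25
χ² = Σ (O − E)² / E
  red-fruited: (1030 − 1035.75)² / 1035.75 = 0.0319
  yellow-fruited: (351 − 345.25)² / 345.25 = 0.0958
χ² = 0.0319 + 0.0958 = 0.1277 ≈ 0.128
Degrees of freedom = 2 − 1 = 1; critical value at α = 0.05 is 3.841.
Since 0.128 < 3.841, we fail to reject the null hypothesis — the data are consistent with the 3:1 ratio.

0.128; consistent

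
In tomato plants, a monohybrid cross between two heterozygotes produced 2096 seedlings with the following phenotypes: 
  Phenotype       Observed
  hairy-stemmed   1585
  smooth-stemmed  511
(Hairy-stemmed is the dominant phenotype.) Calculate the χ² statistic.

0.430

For a monohybrid cross between heterozygotes with complete dominance, the expected phenotypic ratio is 3:1.
Under the 3:1 hypothesis (Σ ratio = 4, N = 2096):
  hairy-stemmed: 2096 × 3/4 = 1572
  smooth-stemmed: 2096 × 1/4 = 524
χ² = Σ (O − E)² / E
  hairy-stemmed: (1585 − 1572)² / 1572 = 0.1075
  smooth-stemmed: (511 − 524)² / 524 = 0.3225
χ² = 0.1075 + 0.3225 = 0.430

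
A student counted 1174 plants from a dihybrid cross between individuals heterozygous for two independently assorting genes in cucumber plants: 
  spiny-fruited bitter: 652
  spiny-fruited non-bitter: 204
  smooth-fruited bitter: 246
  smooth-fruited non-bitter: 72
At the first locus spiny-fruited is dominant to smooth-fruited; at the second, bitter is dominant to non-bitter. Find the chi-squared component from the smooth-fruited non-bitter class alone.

A dihybrid F₂ with independent assortment and complete dominance at both loci gives a 9:3:3:1 phenotypic ratio.
Under the 9:3:3:1 hypothesis (Σ ratio = 16, N = 1174):
  spiny-fruited bitter: 1174 × 9/16 = 660.375
  spiny-fruited non-bitter: 1174 × 3/16 = 220.125
  smooth-fruited bitter: 1174 × 3/16 = 220.125
  smooth-fruited non-bitter: 1174 × 1/16 = 73.375
Contribution of smooth-fruited non-bitter: (72 − 73.375)² / 73.375 = 0.0258

0.026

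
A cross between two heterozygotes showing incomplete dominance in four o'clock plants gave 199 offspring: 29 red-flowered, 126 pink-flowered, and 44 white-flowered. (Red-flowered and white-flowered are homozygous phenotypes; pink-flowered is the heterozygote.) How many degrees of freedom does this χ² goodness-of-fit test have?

With incomplete dominance, a heterozygote × heterozygote cross gives a 1:2:1 phenotypic ratio.
A goodness-of-fit test with 3 phenotype classes has df = 3 − 1 = 2.

2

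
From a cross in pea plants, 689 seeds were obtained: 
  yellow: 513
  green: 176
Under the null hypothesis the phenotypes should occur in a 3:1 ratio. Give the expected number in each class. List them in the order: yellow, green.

516.75, 172.25

Under the 3:1 hypothesis (Σ ratio = 4, N = 689):
  yellow: 689 × 3/4 = 516.75
  green: 689 × 1/4 = 172.25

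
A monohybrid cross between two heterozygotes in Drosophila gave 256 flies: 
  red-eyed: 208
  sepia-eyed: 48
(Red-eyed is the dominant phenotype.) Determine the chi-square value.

5.333

For a monohybrid cross between heterozygotes with complete dominance, the expected phenotypic ratio is 3:1.
The 3:1 ratio has 4 parts, so with N = 256 the expected counts are:
  red-eyed: 256 × 3/4 = 192
  sepia-eyed: 256 × 1/4 = 64
χ² = Σ (O − E)² / E
  red-eyed: (208 − 192)² / 192 = 1.3333
  sepia-eyed: (48 − 64)² / 64 = 4.0000
χ² = 1.3333 + 4.0000 = 5.3333 ≈ 5.333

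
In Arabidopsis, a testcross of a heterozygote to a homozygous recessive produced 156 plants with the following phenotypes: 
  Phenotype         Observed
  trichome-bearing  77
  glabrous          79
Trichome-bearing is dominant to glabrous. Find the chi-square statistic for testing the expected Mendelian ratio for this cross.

A testcross of a heterozygote (Aa × aa) gives a 1:1 phenotypic ratio.
Expected counts for N = 156 under a 1:1 ratio (total parts = 2):
  trichome-bearing: 156 × 1/2 = 78
  glabrous: 156 × 1/2 = 78
χ² = Σ (O − E)² / E
  trichome-bearing: (77 − 78)² / 78 = 0.0128
  glabrous: (79 − 78)² / 78 = 0.0128
χ² = 0.0128 + 0.0128 = 0.0256 ≈ 0.026

0.026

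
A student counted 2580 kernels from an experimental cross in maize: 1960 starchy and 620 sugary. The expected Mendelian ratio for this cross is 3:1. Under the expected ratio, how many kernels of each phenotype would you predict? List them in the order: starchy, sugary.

1935, 645

Under the 3:1 hypothesis (Σ ratio = 4, N = 2580):
  starchy: 2580 × 3/4 = 1935
  sugary: 2580 × 1/4 = 645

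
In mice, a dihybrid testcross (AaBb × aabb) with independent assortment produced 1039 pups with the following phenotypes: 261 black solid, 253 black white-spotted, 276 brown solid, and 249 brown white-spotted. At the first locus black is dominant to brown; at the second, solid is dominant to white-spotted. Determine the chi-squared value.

A dihybrid testcross with independent assortment gives a 1:1:1:1 ratio.
Under the 1:1:1:1 hypothesis (Σ ratio = 4, N = 1039):
  black solid: 1039 × 1/4 = 259.75
  black white-spotted: 1039 × 1/4 = 259.75
  brown solid: 1039 × 1/4 = 259.75
  brown white-spotted: 1039 × 1/4 = 259.75
χ² = Σ (O − E)² / E
  black solid: (261 − 259.75)² / 259.75 = 0.0060
  black white-spotted: (253 − 259.75)² / 259.75 = 0.1754
  brown solid: (276 − 259.75)² / 259.75 = 1.0166
  brown white-spotted: (249 − 259.75)² / 259.75 = 0.4449
χ² = 0.0060 + 0.1754 + 1.0166 + 0.4449 = 1.6429 ≈ 1.643

1.643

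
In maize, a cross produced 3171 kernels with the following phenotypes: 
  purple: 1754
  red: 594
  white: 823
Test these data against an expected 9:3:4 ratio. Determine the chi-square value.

1.649

Under the 9:3:4 hypothesis (Σ ratio = 16, N = 3171):
  purple: 3171 × 9/16 = 1783.6875
  red: 3171 × 3/16 = 594.5625
  white: 3171 × 4/16 = 792.75
χ² = Σ (O − E)² / E
  purple: (1754 − 1783.6875)² / 1783.6875 = 0.4941
  red: (594 − 594.5625)² / 594.5625 = 0.0005
  white: (823 − 792.75)² / 792.75 = 1.1543
χ² = 0.4941 + 0.0005 + 1.1543 = 1.6489 ≈ 1.649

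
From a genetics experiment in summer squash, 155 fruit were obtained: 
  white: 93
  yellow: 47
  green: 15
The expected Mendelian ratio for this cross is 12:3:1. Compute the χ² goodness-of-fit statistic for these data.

18.634

Expected counts for N = 155 under a 12:3:1 ratio (total parts = 16):
  white: 155 × 12/16 = 116.25
  yellow: 155 × 3/16 = 29.0625
  green: 155 × 1/16 = 9.6875
χ² = Σ (O − E)² / E
  white: (93 − 116.25)² / 116.25 = 4.6500
  yellow: (47 − 29.0625)² / 29.0625 = 11.0711
  green: (15 − 9.6875)² / 9.6875 = 2.9133
χ² = 4.6500 + 11.0711 + 2.9133 = 18.6344 ≈ 18.634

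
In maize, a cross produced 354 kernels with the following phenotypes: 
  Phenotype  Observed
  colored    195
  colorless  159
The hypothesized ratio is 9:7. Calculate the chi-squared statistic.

0.195

The 9:7 ratio has 16 parts, so with N = 354 the expected counts are:
  colored: 354 × 9/16 = 199.125
  colorless: 354 × 7/16 = 154.875
χ² = Σ (O − E)² / E
  colored: (195 − 199.125)² / 199.125 = 0.0855
  colorless: (159 − 154.875)² / 154.875 = 0.1099
χ² = 0.0855 + 0.1099 = 0.1954 ≈ 0.195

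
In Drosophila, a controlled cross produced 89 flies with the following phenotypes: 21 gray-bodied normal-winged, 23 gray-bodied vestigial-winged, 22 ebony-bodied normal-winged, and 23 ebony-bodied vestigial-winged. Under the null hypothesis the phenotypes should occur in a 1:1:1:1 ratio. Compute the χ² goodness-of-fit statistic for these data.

Total ratio parts = 4. Expected numbers out of 89:
  gray-bodied normal-winged: 89 × 1/4 = 22.25
  gray-bodied vestigial-winged: 89 × 1/4 = 22.25
  ebony-bodied normal-winged: 89 × 1/4 = 22.25
  ebony-bodied vestigial-winged: 89 × 1/4 = 22.25
χ² = Σ (O − E)² / E
  gray-bodied normal-winged: (21 − 22.25)² / 22.25 = 0.0702
  gray-bodied vestigial-winged: (23 − 22.25)² / 22.25 = 0.0253
  ebony-bodied normal-winged: (22 − 22.25)² / 22.25 = 0.0028
  ebony-bodied vestigial-winged: (23 − 22.25)² / 22.25 = 0.0253
χ² = 0.0702 + 0.0253 + 0.0028 + 0.0253 = 0.1236 ≈ 0.124

0.124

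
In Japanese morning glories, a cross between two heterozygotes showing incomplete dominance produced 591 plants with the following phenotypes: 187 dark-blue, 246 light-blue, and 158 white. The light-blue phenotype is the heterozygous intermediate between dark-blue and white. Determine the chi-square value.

19.430

With incomplete dominance, a heterozygote × heterozygote cross gives a 1:2:1 phenotypic ratio.
Under the 1:2:1 hypothesis (Σ ratio = 4, N = 591):
  dark-blue: 591 × 1/4 = 147.75
  light-blue: 591 × 2/4 = 295.5
  white: 591 × 1/4 = 147.75
χ² = Σ (O − E)² / E
  dark-blue: (187 − 147.75)² / 147.75 = 10.4268
  light-blue: (246 − 295.5)² / 295.5 = 8.2919
  white: (158 − 147.75)² / 147.75 = 0.7111
χ² = 10.4268 + 8.2919 + 0.7111 = 19.4298 ≈ 19.430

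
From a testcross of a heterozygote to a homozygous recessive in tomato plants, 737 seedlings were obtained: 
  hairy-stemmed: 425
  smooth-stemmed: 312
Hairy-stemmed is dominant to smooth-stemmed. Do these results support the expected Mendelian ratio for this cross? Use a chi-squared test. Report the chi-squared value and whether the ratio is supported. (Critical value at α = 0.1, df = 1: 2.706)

17.326; not consistent

A testcross of a heterozygote (Aa × aa) gives a 1:1 phenotypic ratio.
Expected counts for N = 737 under a 1:1 ratio (total parts = 2):
  hairy-stemmed: 737 × 1/2 = 368.5
  smooth-stemmed: 737 × 1/2 = 368.5
χ² = Σ (O − E)² / E
  hairy-stemmed: (425 − 368.5)² / 368.5 = 8.6628
  smooth-stemmed: (312 − 368.5)² / 368.5 = 8.6628
χ² = 8.6628 + 8.6628 = 17.3256 ≈ 17.326
Degrees of freedom = 2 − 1 = 1; critical value at α = 0.1 is 2.706.
Since 17.326 > 2.706, we reject the null hypothesis — the data do not fit the 1:1 ratio.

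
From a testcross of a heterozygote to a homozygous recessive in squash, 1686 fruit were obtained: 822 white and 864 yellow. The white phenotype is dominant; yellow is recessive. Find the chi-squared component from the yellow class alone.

A testcross of a heterozygote (Aa × aa) gives a 1:1 phenotypic ratio.
Expected counts for N = 1686 under a 1:1 ratio (total parts = 2):
  white: 1686 × 1/2 = 843
  yellow: 1686 × 1/2 = 843
Contribution of yellow: (864 − 843)² / 843 = 0.5231

0.523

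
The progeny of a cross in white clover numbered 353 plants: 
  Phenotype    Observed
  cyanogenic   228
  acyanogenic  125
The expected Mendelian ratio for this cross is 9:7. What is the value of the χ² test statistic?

The 9:7 ratio has 16 parts, so with N = 353 the expected counts are:
  cyanogenic: 353 × 9/16 = 198.5625
  acyanogenic: 353 × 7/16 = 154.4375
χ² = Σ (O − E)² / E
  cyanogenic: (228 − 198.5625)² / 198.5625 = 4.3642
  acyanogenic: (125 − 154.4375)² / 154.4375 = 5.6111
χ² = 4.3642 + 5.6111 = 9.9753 ≈ 9.975

9.975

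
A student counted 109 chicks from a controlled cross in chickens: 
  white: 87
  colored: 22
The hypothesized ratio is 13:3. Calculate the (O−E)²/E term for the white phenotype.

Under the 13:3 hypothesis (Σ ratio = 16, N = 109):
  white: 109 × 13/16 = 88.5625
  colored: 109 × 3/16 = 20.4375
Contribution of white: (87 − 88.5625)² / 88.5625 = 0.0276

0.028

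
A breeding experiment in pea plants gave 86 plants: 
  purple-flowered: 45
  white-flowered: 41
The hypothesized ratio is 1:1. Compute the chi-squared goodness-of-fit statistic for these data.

0.186

Under the 1:1 hypothesis (Σ ratio = 2, N = 86):
  purple-flowered: 86 × 1/2 = 43
  white-flowered: 86 × 1/2 = 43
χ² = Σ (O − E)² / E
  purple-flowered: (45 − 43)² / 43 = 0.0930
  white-flowered: (41 − 43)² / 43 = 0.0930
χ² = 0.0930 + 0.0930 = 0.186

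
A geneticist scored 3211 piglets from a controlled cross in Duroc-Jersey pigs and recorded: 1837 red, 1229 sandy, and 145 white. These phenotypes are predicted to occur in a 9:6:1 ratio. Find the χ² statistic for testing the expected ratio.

16.492

Expected counts for N = 3211 under a 9:6:1 ratio (total parts = 16):
  red: 3211 × 9/16 = 1806.1875
  sandy: 3211 × 6/16 = 1204.125
  white: 3211 × 1/16 = 200.6875
χ² = Σ (O − E)² / E
  red: (1837 − 1806.1875)² / 1806.1875 = 0.5256
  sandy: (1229 − 1204.125)² / 1204.125 = 0.5139
  white: (145 − 200.6875)² / 200.6875 = 15.4524
χ² = 0.5256 + 0.5139 + 15.4524 = 16.4919 ≈ 16.492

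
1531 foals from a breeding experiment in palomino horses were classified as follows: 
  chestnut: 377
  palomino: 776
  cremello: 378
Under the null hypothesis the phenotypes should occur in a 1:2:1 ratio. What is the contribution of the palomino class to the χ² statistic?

0.144

Expected counts for N = 1531 under a 1:2:1 ratio (total parts = 4):
  chestnut: 1531 × 1/4 = 382.75
  palomino: 1531 × 2/4 = 765.5
  cremello: 1531 × 1/4 = 382.75
Contribution of palomino: (776 − 765.5)² / 765.5 = 0.1440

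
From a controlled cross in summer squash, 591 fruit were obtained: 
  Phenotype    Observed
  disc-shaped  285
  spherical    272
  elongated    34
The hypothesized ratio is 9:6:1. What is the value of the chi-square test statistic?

The 9:6:1 ratio has 16 parts, so with N = 591 the expected counts are:
  disc-shaped: 591 × 9/16 = 332.4375
  spherical: 591 × 6/16 = 221.625
  elongated: 591 × 1/16 = 36.9375
χ² = Σ (O − E)² / E
  disc-shaped: (285 − 332.4375)² / 332.4375 = 6.7691
  spherical: (272 − 221.625)² / 221.625 = 11.4502
  elongated: (34 − 36.9375)² / 36.9375 = 0.2336
χ² = 6.7691 + 11.4502 + 0.2336 = 18.4529 ≈ 18.453

18.453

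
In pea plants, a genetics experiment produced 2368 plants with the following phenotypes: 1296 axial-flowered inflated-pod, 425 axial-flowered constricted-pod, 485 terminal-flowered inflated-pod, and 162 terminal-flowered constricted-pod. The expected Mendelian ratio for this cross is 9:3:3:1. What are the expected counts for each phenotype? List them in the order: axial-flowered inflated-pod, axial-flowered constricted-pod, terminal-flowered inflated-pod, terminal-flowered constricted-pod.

Expected counts for N = 2368 under a 9:3:3:1 ratio (total parts = 16):
  axial-flowered inflated-pod: 2368 × 9/16 = 1332
  axial-flowered constricted-pod: 2368 × 3/16 = 444
  terminal-flowered inflated-pod: 2368 × 3/16 = 444
  terminal-flowered constricted-pod: 2368 × 1/16 = 148

1332, 444, 444, 148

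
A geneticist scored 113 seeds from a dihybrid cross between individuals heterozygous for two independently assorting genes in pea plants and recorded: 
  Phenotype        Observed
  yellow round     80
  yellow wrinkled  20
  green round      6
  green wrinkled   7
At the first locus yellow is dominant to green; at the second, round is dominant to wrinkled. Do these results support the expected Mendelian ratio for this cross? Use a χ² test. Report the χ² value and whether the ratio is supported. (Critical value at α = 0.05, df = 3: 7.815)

A dihybrid F₂ with independent assortment and complete dominance at both loci gives a 9:3:3:1 phenotypic ratio.
The 9:3:3:1 ratio has 16 parts, so with N = 113 the expected counts are:
  yellow round: 113 × 9/16 = 63.5625
  yellow wrinkled: 113 × 3/16 = 21.1875
  green round: 113 × 3/16 = 21.1875
  green wrinkled: 113 × 1/16 = 7.0625
χ² = Σ (O − E)² / E
  yellow round: (80 − 63.5625)² / 63.5625 = 4.2508
  yellow wrinkled: (20 − 21.1875)² / 21.1875 = 0.0666
  green round: (6 − 21.1875)² / 21.1875 = 10.8866
  green wrinkled: (7 − 7.0625)² / 7.0625 = 0.0006
χ² = 4.2508 + 0.0666 + 10.8866 + 0.0006 = 15.2046 ≈ 15.205
Degrees of freedom = 4 − 1 = 3; critical value at α = 0.05 is 7.815.
Since 15.205 > 7.815, we reject the null hypothesis — the data do not fit the 9:3:3:1 ratio.

15.205; not consistent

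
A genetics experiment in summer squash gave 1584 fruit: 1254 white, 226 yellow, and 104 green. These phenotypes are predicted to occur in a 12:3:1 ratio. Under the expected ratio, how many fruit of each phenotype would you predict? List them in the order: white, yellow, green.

1188, 297, 99

Expected counts for N = 1584 under a 12:3:1 ratio (total parts = 16):
  white: 1584 × 12/16 = 1188
  yellow: 1584 × 3/16 = 297
  green: 1584 × 1/16 = 99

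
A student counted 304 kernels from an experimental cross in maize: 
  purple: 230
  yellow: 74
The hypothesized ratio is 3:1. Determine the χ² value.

The 3:1 ratio has 4 parts, so with N = 304 the expected counts are:
  purple: 304 × 3/4 = 228
  yellow: 304 × 1/4 = 76
χ² = Σ (O − E)² / E
  purple: (230 − 228)² / 228 = 0.0175
  yellow: (74 − 76)² / 76 = 0.0526
χ² = 0.0175 + 0.0526 = 0.0701 ≈ 0.070

0.070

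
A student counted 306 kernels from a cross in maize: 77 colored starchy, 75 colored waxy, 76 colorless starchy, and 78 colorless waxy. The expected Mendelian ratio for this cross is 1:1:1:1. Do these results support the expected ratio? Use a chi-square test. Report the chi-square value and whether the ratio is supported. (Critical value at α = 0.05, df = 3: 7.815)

0.065; consistent

Under the 1:1:1:1 hypothesis (Σ ratio = 4, N = 306):
  colored starchy: 306 × 1/4 = 76.5
  colored waxy: 306 × 1/4 = 76.5
  colorless starchy: 306 × 1/4 = 76.5
  colorless waxy: 306 × 1/4 = 76.5
χ² = Σ (O − E)² / E
  colored starchy: (77 − 76.5)² / 76.5 = 0.0033
  colored waxy: (75 − 76.5)² / 76.5 = 0.0294
  colorless starchy: (76 − 76.5)² / 76.5 = 0.0033
  colorless waxy: (78 − 76.5)² / 76.5 = 0.0294
χ² = 0.0033 + 0.0294 + 0.0033 + 0.0294 = 0.0654 ≈ 0.065
Degrees of freedom = 4 − 1 = 3; critical value at α = 0.05 is 7.815.
Since 0.065 < 7.815, we fail to reject the null hypothesis — the data are consistent with the 1:1:1:1 ratio.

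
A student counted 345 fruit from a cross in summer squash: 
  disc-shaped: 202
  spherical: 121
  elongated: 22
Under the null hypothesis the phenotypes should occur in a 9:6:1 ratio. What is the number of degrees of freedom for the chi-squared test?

2

A goodness-of-fit test with 3 phenotype classes has df = 3 − 1 = 2.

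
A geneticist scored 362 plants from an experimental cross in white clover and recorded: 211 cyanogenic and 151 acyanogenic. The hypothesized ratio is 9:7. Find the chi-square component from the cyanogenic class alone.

Total ratio parts = 16. Expected numbers out of 362:
  cyanogenic: 362 × 9/16 = 203.625
  acyanogenic: 362 × 7/16 = 158.375
Contribution of cyanogenic: (211 − 203.625)² / 203.625 = 0.2671

0.267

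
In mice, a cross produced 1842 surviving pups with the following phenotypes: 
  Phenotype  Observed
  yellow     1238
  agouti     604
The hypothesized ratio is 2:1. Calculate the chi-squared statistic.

0.244

The 2:1 ratio has 3 parts, so with N = 1842 the expected counts are:
  yellow: 1842 × 2/3 = 1228
  agouti: 1842 × 1/3 = 614
χ² = Σ (O − E)² / E
  yellow: (1238 − 1228)² / 1228 = 0.0814
  agouti: (604 − 614)² / 614 = 0.1629
χ² = 0.0814 + 0.1629 = 0.2443 ≈ 0.244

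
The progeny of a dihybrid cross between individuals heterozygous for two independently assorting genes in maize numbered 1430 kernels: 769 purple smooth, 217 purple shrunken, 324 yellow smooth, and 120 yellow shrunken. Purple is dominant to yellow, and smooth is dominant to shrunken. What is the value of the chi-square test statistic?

A dihybrid F₂ with independent assortment and complete dominance at both loci gives a 9:3:3:1 phenotypic ratio.
Total ratio parts = 16. Expected numbers out of 1430:
  purple smooth: 1430 × 9/16 = 804.375
  purple shrunken: 1430 × 3/16 = 268.125
  yellow smooth: 1430 × 3/16 = 268.125
  yellow shrunken: 1430 × 1/16 = 89.375
χ² = Σ (O − E)² / E
  purple smooth: (769 − 804.375)² / 804.375 = 1.5557
  purple shrunken: (217 − 268.125)² / 268.125 = 9.7483
  yellow smooth: (324 − 268.125)² / 268.125 = 11.6439
  yellow shrunken: (120 − 89.375)² / 89.375 = 10.4939
χ² = 1.5557 + 9.7483 + 11.6439 + 10.4939 = 33.4418 ≈ 33.442

33.442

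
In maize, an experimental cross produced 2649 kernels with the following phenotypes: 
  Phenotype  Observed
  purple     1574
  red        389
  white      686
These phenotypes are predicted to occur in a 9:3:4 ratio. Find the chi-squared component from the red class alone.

23.348

Under the 9:3:4 hypothesis (Σ ratio = 16, N = 2649):
  purple: 2649 × 9/16 = 1490.0625
  red: 2649 × 3/16 = 496.6875
  white: 2649 × 4/16 = 662.25
Contribution of red: (389 − 496.6875)² / 496.6875 = 23.3479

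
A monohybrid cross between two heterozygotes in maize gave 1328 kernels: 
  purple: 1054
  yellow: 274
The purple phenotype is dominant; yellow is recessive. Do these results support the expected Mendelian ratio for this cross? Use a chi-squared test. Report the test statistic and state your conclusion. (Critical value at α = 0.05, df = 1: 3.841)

For a monohybrid cross between heterozygotes with complete dominance, the expected phenotypic ratio is 3:1.
The 3:1 ratio has 4 parts, so with N = 1328 the expected counts are:
  purple: 1328 × 3/4 = 996
  yellow: 1328 × 1/4 = 332
χ² = Σ (O − E)² / E
  purple: (1054 − 996)² / 996 = 3.3775
  yellow: (274 − 332)² / 332 = 10.1325
χ² = 3.3775 + 10.1325 = 13.510
Degrees of freedom = 2 − 1 = 1; critical value at α = 0.05 is 3.841.
Since 13.510 > 3.841, we reject the null hypothesis — the data do not fit the 3:1 ratio.

13.510; not consistent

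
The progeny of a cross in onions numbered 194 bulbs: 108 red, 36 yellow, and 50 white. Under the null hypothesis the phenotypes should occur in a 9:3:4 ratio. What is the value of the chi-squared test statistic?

0.062

The 9:3:4 ratio has 16 parts, so with N = 194 the expected counts are:
  red: 194 × 9/16 = 109.125
  yellow: 194 × 3/16 = 36.375
  white: 194 × 4/16 = 48.5
χ² = Σ (O − E)² / E
  red: (108 − 109.125)² / 109.125 = 0.0116
  yellow: (36 − 36.375)² / 36.375 = 0.0039
  white: (50 − 48.5)² / 48.5 = 0.0464
χ² = 0.0116 + 0.0039 + 0.0464 = 0.0619 ≈ 0.062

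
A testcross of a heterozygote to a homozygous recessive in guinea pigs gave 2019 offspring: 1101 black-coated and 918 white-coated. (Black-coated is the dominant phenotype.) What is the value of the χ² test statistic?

A testcross of a heterozygote (Aa × aa) gives a 1:1 phenotypic ratio.
Expected counts for N = 2019 under a 1:1 ratio (total parts = 2):
  black-coated: 2019 × 1/2 = 1009.5
  white-coated: 2019 × 1/2 = 1009.5
χ² = Σ (O − E)² / E
  black-coated: (1101 − 1009.5)² / 1009.5 = 8.2935
  white-coated: (918 − 1009.5)² / 1009.5 = 8.2935
χ² = 8.2935 + 8.2935 = 16.587

16.587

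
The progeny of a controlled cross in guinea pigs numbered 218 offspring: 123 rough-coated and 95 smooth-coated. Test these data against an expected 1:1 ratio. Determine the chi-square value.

The 1:1 ratio has 2 parts, so with N = 218 the expected counts are:
  rough-coated: 218 × 1/2 = 109
  smooth-coated: 218 × 1/2 = 109
χ² = Σ (O − E)² / E
  rough-coated: (123 − 109)² / 109 = 1.7982
  smooth-coated: (95 − 109)² / 109 = 1.7982
χ² = 1.7982 + 1.7982 = 3.5964 ≈ 3.596

3.596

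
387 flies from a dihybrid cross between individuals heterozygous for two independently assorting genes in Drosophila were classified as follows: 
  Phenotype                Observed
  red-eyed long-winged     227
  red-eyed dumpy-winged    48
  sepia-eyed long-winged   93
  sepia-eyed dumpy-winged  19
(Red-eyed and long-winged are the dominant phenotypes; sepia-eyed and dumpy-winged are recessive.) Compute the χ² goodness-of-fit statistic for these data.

A dihybrid F₂ with independent assortment and complete dominance at both loci gives a 9:3:3:1 phenotypic ratio.
Expected counts for N = 387 under a 9:3:3:1 ratio (total parts = 16):
  red-eyed long-winged: 387 × 9/16 = 217.6875
  red-eyed dumpy-winged: 387 × 3/16 = 72.5625
  sepia-eyed long-winged: 387 × 3/16 = 72.5625
  sepia-eyed dumpy-winged: 387 × 1/16 = 24.1875
χ² = Σ (O − E)² / E
  red-eyed long-winged: (227 − 217.6875)² / 217.6875 = 0.3984
  red-eyed dumpy-winged: (48 − 72.5625)² / 72.5625 = 8.3144
  sepia-eyed long-winged: (93 − 72.5625)² / 72.5625 = 5.7563
  sepia-eyed dumpy-winged: (19 − 24.1875)² / 24.1875 = 1.1126
χ² = 0.3984 + 8.3144 + 5.7563 + 1.1126 = 15.5817 ≈ 15.582

15.582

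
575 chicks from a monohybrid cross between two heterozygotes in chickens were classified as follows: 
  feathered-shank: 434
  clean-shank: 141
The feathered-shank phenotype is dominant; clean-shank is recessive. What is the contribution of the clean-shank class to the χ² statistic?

0.053

For a monohybrid cross between heterozygotes with complete dominance, the expected phenotypic ratio is 3:1.
Expected counts for N = 575 under a 3:1 ratio (total parts = 4):
  feathered-shank: 575 × 3/4 = 431.25
  clean-shank: 575 × 1/4 = 143.75
Contribution of clean-shank: (141 − 143.75)² / 143.75 = 0.0526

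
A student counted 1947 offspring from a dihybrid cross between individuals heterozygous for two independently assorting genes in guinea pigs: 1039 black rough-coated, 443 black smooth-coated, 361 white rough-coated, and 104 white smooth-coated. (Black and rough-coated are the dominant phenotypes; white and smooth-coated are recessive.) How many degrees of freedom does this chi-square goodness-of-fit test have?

A dihybrid F₂ with independent assortment and complete dominance at both loci gives a 9:3:3:1 phenotypic ratio.
A goodness-of-fit test with 4 phenotype classes has df = 4 − 1 = 3.

3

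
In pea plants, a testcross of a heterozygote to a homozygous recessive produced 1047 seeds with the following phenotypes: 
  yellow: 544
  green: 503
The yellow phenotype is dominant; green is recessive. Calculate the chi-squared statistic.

A testcross of a heterozygote (Aa × aa) gives a 1:1 phenotypic ratio.
Expected counts for N = 1047 under a 1:1 ratio (total parts = 2):
  yellow: 1047 × 1/2 = 523.5
  green: 1047 × 1/2 = 523.5
χ² = Σ (O − E)² / E
  yellow: (544 − 523.5)² / 523.5 = 0.8028
  green: (503 − 523.5)² / 523.5 = 0.8028
χ² = 0.8028 + 0.8028 = 1.6056 ≈ 1.606

1.606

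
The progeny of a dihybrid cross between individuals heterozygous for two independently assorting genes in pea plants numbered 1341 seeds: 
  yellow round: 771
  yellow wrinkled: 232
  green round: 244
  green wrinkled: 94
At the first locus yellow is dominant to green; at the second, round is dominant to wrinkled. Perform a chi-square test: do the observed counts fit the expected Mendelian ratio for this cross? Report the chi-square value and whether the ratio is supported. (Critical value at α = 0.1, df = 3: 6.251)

3.330; consistent

A dihybrid F₂ with independent assortment and complete dominance at both loci gives a 9:3:3:1 phenotypic ratio.
The 9:3:3:1 ratio has 16 parts, so with N = 1341 the expected counts are:
  yellow round: 1341 × 9/16 = 754.3125
  yellow wrinkled: 1341 × 3/16 = 251.4375
  green round: 1341 × 3/16 = 251.4375
  green wrinkled: 1341 × 1/16 = 83.8125
χ² = Σ (O − E)² / E
  yellow round: (771 − 754.3125)² / 754.3125 = 0.3692
  yellow wrinkled: (232 − 251.4375)² / 251.4375 = 1.5026
  green round: (244 − 251.4375)² / 251.4375 = 0.2200
  green wrinkled: (94 − 83.8125)² / 83.8125 = 1.2383
χ² = 0.3692 + 1.5026 + 0.2200 + 1.2383 = 3.3301 ≈ 3.330
Degrees of freedom = 4 − 1 = 3; critical value at α = 0.1 is 6.251.
Since 3.330 < 6.251, we fail to reject the null hypothesis — the data are consistent with the 9:3:3:1 ratio.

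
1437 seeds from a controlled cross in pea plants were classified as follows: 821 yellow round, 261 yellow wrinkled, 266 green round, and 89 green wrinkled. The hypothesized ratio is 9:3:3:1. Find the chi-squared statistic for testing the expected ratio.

0.515

Total ratio parts = 16. Expected numbers out of 1437:
  yellow round: 1437 × 9/16 = 808.3125
  yellow wrinkled: 1437 × 3/16 = 269.4375
  green round: 1437 × 3/16 = 269.4375
  green wrinkled: 1437 × 1/16 = 89.8125
χ² = Σ (O − E)² / E
  yellow round: (821 − 808.3125)² / 808.3125 = 0.1991
  yellow wrinkled: (261 − 269.4375)² / 269.4375 = 0.2642
  green round: (266 − 269.4375)² / 269.4375 = 0.0439
  green wrinkled: (89 − 89.8125)² / 89.8125 = 0.0074
χ² = 0.1991 + 0.2642 + 0.0439 + 0.0074 = 0.5146 ≈ 0.515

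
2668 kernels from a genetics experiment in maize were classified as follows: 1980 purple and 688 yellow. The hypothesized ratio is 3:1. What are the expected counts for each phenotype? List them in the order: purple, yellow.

2001, 667

Expected counts for N = 2668 under a 3:1 ratio (total parts = 4):
  purple: 2668 × 3/4 = 2001
  yellow: 2668 × 1/4 = 667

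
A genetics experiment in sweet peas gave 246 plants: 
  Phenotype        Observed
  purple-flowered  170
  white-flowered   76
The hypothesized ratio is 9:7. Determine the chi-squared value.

16.521

Under the 9:7 hypothesis (Σ ratio = 16, N = 246):
  purple-flowered: 246 × 9/16 = 138.375
  white-flowered: 246 × 7/16 = 107.625
χ² = Σ (O − E)² / E
  purple-flowered: (170 − 138.375)² / 138.375 = 7.2278
  white-flowered: (76 − 107.625)² / 107.625 = 9.2928
χ² = 7.2278 + 9.2928 = 16.5206 ≈ 16.521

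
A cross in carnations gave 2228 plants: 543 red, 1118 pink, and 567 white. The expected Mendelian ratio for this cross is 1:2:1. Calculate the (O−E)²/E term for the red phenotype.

Under the 1:2:1 hypothesis (Σ ratio = 4, N = 2228):
  red: 2228 × 1/4 = 557
  pink: 2228 × 2/4 = 1114
  white: 2228 × 1/4 = 557
Contribution of red: (543 − 557)² / 557 = 0.3519

0.352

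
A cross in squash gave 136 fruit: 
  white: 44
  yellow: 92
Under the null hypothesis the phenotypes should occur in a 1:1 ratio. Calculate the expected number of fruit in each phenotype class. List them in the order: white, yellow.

The 1:1 ratio has 2 parts, so with N = 136 the expected counts are:
  white: 136 × 1/2 = 68
  yellow: 136 × 1/2 = 68

68, 68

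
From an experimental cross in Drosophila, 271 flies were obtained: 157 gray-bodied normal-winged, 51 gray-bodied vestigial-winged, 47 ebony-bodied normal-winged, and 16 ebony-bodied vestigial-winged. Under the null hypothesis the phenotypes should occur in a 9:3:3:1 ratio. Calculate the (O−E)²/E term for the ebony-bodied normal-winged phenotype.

0.286

Expected counts for N = 271 under a 9:3:3:1 ratio (total parts = 16):
  gray-bodied normal-winged: 271 × 9/16 = 152.4375
  gray-bodied vestigial-winged: 271 × 3/16 = 50.8125
  ebony-bodied normal-winged: 271 × 3/16 = 50.8125
  ebony-bodied vestigial-winged: 271 × 1/16 = 16.9375
Contribution of ebony-bodied normal-winged: (47 − 50.8125)² / 50.8125 = 0.2861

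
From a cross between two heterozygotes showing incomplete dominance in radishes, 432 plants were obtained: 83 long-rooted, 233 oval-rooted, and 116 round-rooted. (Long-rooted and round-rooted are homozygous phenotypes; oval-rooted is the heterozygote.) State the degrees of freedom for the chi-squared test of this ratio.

2

With incomplete dominance, a heterozygote × heterozygote cross gives a 1:2:1 phenotypic ratio.
A goodness-of-fit test with 3 phenotype classes has df = 3 − 1 = 2.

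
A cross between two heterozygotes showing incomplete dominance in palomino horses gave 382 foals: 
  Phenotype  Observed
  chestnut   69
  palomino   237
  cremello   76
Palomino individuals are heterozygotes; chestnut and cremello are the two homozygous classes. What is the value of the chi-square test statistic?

22.414

With incomplete dominance, a heterozygote × heterozygote cross gives a 1:2:1 phenotypic ratio.
Expected counts for N = 382 under a 1:2:1 ratio (total parts = 4):
  chestnut: 382 × 1/4 = 95.5
  palomino: 382 × 2/4 = 191
  cremello: 382 × 1/4 = 95.5
χ² = Σ (O − E)² / E
  chestnut: (69 − 95.5)² / 95.5 = 7.3534
  palomino: (237 − 191)² / 191 = 11.0785
  cremello: (76 − 95.5)² / 95.5 = 3.9817
χ² = 7.3534 + 11.0785 + 3.9817 = 22.4136 ≈ 22.414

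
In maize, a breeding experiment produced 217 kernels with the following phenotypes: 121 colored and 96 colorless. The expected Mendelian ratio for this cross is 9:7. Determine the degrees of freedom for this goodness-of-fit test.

A goodness-of-fit test with 2 phenotype classes has df = 2 − 1 = 1.

1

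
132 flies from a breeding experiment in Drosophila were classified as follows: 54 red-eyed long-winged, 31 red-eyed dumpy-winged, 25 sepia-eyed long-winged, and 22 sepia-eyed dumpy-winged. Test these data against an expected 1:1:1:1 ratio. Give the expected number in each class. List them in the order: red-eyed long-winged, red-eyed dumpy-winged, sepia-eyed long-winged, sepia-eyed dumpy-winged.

33, 33, 33, 33

Total ratio parts = 4. Expected numbers out of 132:
  red-eyed long-winged: 132 × 1/4 = 33
  red-eyed dumpy-winged: 132 × 1/4 = 33
  sepia-eyed long-winged: 132 × 1/4 = 33
  sepia-eyed dumpy-winged: 132 × 1/4 = 33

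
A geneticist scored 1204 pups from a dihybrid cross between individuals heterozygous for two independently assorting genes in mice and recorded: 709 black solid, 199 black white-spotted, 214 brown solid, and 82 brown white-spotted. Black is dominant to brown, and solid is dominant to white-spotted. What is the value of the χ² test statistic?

A dihybrid F₂ with independent assortment and complete dominance at both loci gives a 9:3:3:1 phenotypic ratio.
The 9:3:3:1 ratio has 16 parts, so with N = 1204 the expected counts are:
  black solid: 1204 × 9/16 = 677.25
  black white-spotted: 1204 × 3/16 = 225.75
  brown solid: 1204 × 3/16 = 225.75
  brown white-spotted: 1204 × 1/16 = 75.25
χ² = Σ (O − E)² / E
  black solid: (709 − 677.25)² / 677.25 = 1.4885
  black white-spotted: (199 − 225.75)² / 225.75 = 3.1697
  brown solid: (214 − 225.75)² / 225.75 = 0.6116
  brown white-spotted: (82 − 75.25)² / 75.25 = 0.6055
χ² = 1.4885 + 3.1697 + 0.6116 + 0.6055 = 5.8753 ≈ 5.875

5.875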